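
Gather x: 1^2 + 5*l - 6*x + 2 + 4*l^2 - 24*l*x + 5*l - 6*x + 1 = 4*l^2 + 10*l + x*(-24*l - 12) + 4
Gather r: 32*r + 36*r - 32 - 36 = 68*r - 68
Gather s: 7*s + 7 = 7*s + 7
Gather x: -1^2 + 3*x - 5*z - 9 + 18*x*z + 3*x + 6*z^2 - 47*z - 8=x*(18*z + 6) + 6*z^2 - 52*z - 18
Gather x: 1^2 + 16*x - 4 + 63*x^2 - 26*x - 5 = 63*x^2 - 10*x - 8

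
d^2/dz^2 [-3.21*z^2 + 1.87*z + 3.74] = -6.42000000000000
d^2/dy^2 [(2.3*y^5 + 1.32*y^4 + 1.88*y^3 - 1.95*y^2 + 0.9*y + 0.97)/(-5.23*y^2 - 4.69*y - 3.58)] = (-377.47002*y^7 - 974.867816*y^6 - 1576.508424*y^5 - 1481.02224*y^4 - 1101.365926*y^3 - 770.66289*y^2 - 186.219666*y + 73.857282)/(143.055667*y^6 + 384.855303*y^5 + 638.888955*y^4 + 630.038185*y^3 + 437.32743*y^2 + 180.326748*y + 45.882712)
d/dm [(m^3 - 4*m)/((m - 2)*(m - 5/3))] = 3*(3*m^2 - 10*m - 10)/(9*m^2 - 30*m + 25)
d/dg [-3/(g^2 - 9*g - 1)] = 3*(2*g - 9)/(-g^2 + 9*g + 1)^2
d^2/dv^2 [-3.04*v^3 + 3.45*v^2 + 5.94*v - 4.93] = 6.9 - 18.24*v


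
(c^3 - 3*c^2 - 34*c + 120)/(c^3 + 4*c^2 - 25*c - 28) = (c^2 + c - 30)/(c^2 + 8*c + 7)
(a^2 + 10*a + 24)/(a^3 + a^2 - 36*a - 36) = (a + 4)/(a^2 - 5*a - 6)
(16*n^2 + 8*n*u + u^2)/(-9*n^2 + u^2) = (16*n^2 + 8*n*u + u^2)/(-9*n^2 + u^2)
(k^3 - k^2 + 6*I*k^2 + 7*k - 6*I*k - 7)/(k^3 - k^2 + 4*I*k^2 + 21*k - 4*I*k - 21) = (k - I)/(k - 3*I)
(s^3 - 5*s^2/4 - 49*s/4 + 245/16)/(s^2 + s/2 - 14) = (8*s^2 + 18*s - 35)/(8*(s + 4))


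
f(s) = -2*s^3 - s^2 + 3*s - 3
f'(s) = -6*s^2 - 2*s + 3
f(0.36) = -2.14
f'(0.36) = 1.50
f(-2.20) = 6.86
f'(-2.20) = -21.64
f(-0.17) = -3.53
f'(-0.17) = 3.17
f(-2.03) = 3.52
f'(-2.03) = -17.67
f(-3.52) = 61.28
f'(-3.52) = -64.30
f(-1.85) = 0.69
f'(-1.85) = -13.84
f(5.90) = -430.87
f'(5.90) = -217.66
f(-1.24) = -4.44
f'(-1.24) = -3.75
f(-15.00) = 6477.00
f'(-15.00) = -1317.00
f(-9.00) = 1347.00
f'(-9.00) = -465.00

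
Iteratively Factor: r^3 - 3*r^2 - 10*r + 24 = (r - 2)*(r^2 - r - 12) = (r - 2)*(r + 3)*(r - 4)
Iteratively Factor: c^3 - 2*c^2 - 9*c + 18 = (c - 3)*(c^2 + c - 6) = (c - 3)*(c - 2)*(c + 3)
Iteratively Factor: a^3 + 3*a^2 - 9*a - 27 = (a + 3)*(a^2 - 9) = (a - 3)*(a + 3)*(a + 3)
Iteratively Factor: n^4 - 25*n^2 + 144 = (n - 3)*(n^3 + 3*n^2 - 16*n - 48) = (n - 3)*(n + 3)*(n^2 - 16) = (n - 3)*(n + 3)*(n + 4)*(n - 4)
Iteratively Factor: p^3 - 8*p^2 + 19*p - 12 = (p - 4)*(p^2 - 4*p + 3) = (p - 4)*(p - 3)*(p - 1)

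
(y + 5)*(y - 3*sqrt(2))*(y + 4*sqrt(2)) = y^3 + sqrt(2)*y^2 + 5*y^2 - 24*y + 5*sqrt(2)*y - 120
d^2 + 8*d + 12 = (d + 2)*(d + 6)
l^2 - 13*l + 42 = (l - 7)*(l - 6)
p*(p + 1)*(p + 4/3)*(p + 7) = p^4 + 28*p^3/3 + 53*p^2/3 + 28*p/3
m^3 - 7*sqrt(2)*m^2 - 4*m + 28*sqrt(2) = (m - 2)*(m + 2)*(m - 7*sqrt(2))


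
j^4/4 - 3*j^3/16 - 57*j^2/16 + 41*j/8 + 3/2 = (j/4 + 1)*(j - 3)*(j - 2)*(j + 1/4)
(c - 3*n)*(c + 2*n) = c^2 - c*n - 6*n^2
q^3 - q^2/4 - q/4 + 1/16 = (q - 1/2)*(q - 1/4)*(q + 1/2)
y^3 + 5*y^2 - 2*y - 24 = (y - 2)*(y + 3)*(y + 4)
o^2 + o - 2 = (o - 1)*(o + 2)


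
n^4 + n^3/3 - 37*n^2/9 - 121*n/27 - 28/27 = (n - 7/3)*(n + 1/3)*(n + 1)*(n + 4/3)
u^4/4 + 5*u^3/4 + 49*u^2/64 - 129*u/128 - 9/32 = (u/4 + 1)*(u - 3/4)*(u + 1/4)*(u + 3/2)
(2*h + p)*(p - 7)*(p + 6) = 2*h*p^2 - 2*h*p - 84*h + p^3 - p^2 - 42*p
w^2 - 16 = (w - 4)*(w + 4)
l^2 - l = l*(l - 1)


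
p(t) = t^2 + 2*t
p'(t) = 2*t + 2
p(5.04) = 35.48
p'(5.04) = 12.08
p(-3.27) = 4.15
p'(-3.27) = -4.54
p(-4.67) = 12.47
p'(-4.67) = -7.34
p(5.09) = 36.09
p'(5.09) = 12.18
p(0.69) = 1.86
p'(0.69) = 3.38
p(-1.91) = -0.17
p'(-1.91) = -1.82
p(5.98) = 47.72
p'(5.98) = 13.96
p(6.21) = 50.98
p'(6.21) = 14.42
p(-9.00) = 63.00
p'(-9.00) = -16.00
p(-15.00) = 195.00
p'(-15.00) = -28.00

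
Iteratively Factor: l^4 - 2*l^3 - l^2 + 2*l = (l)*(l^3 - 2*l^2 - l + 2) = l*(l + 1)*(l^2 - 3*l + 2) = l*(l - 2)*(l + 1)*(l - 1)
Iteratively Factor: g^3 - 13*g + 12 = (g + 4)*(g^2 - 4*g + 3) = (g - 3)*(g + 4)*(g - 1)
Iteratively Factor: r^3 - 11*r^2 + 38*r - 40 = (r - 5)*(r^2 - 6*r + 8) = (r - 5)*(r - 2)*(r - 4)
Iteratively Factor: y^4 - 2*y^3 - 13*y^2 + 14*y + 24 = (y - 4)*(y^3 + 2*y^2 - 5*y - 6) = (y - 4)*(y + 1)*(y^2 + y - 6) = (y - 4)*(y + 1)*(y + 3)*(y - 2)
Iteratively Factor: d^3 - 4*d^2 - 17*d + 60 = (d - 3)*(d^2 - d - 20) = (d - 3)*(d + 4)*(d - 5)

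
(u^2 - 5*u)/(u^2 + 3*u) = (u - 5)/(u + 3)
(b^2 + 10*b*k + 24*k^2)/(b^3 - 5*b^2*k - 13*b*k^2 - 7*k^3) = (b^2 + 10*b*k + 24*k^2)/(b^3 - 5*b^2*k - 13*b*k^2 - 7*k^3)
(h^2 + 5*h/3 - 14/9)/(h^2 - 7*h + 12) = (9*h^2 + 15*h - 14)/(9*(h^2 - 7*h + 12))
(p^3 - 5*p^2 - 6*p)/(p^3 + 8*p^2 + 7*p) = (p - 6)/(p + 7)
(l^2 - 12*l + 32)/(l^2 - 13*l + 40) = (l - 4)/(l - 5)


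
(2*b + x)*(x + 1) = 2*b*x + 2*b + x^2 + x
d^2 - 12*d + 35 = (d - 7)*(d - 5)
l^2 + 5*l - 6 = (l - 1)*(l + 6)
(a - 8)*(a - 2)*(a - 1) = a^3 - 11*a^2 + 26*a - 16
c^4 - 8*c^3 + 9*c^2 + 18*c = c*(c - 6)*(c - 3)*(c + 1)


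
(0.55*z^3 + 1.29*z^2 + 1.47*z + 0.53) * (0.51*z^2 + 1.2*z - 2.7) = 0.2805*z^5 + 1.3179*z^4 + 0.8127*z^3 - 1.4487*z^2 - 3.333*z - 1.431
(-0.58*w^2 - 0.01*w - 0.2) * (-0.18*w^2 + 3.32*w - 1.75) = 0.1044*w^4 - 1.9238*w^3 + 1.0178*w^2 - 0.6465*w + 0.35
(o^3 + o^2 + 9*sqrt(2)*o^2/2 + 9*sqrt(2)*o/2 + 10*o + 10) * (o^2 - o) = o^5 + 9*sqrt(2)*o^4/2 + 9*o^3 - 9*sqrt(2)*o^2/2 - 10*o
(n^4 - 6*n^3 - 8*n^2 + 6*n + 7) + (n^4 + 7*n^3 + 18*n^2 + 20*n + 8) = 2*n^4 + n^3 + 10*n^2 + 26*n + 15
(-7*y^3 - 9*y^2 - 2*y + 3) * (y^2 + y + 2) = -7*y^5 - 16*y^4 - 25*y^3 - 17*y^2 - y + 6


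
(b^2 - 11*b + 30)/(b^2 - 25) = (b - 6)/(b + 5)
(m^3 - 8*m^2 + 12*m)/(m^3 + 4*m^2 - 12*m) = (m - 6)/(m + 6)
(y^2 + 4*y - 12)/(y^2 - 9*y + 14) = (y + 6)/(y - 7)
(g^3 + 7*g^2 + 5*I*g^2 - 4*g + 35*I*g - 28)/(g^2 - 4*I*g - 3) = (g^3 + g^2*(7 + 5*I) + g*(-4 + 35*I) - 28)/(g^2 - 4*I*g - 3)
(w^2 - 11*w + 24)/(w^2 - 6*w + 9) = (w - 8)/(w - 3)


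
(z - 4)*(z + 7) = z^2 + 3*z - 28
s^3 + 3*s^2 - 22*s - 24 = (s - 4)*(s + 1)*(s + 6)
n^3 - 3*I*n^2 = n^2*(n - 3*I)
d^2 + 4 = (d - 2*I)*(d + 2*I)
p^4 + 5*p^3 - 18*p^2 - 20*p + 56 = (p - 2)^2*(p + 2)*(p + 7)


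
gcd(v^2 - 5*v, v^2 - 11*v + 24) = 1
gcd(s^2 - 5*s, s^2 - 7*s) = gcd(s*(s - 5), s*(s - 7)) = s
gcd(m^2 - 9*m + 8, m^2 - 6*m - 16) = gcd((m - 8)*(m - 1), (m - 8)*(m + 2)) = m - 8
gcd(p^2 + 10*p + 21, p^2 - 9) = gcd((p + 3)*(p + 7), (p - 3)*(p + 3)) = p + 3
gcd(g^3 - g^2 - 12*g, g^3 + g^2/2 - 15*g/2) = g^2 + 3*g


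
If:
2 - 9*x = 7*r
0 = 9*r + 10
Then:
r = -10/9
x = 88/81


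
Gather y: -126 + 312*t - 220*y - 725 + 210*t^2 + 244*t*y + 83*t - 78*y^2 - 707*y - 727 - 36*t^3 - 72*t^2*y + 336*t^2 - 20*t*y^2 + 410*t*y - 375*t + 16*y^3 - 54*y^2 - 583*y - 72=-36*t^3 + 546*t^2 + 20*t + 16*y^3 + y^2*(-20*t - 132) + y*(-72*t^2 + 654*t - 1510) - 1650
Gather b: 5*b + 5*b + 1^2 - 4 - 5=10*b - 8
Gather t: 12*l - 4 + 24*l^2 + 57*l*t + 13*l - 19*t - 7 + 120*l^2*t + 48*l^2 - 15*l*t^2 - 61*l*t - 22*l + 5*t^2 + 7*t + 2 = 72*l^2 + 3*l + t^2*(5 - 15*l) + t*(120*l^2 - 4*l - 12) - 9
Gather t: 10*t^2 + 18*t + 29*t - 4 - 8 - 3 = 10*t^2 + 47*t - 15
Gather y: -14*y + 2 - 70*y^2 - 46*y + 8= -70*y^2 - 60*y + 10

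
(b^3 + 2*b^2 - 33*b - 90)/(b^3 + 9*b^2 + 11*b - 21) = (b^2 - b - 30)/(b^2 + 6*b - 7)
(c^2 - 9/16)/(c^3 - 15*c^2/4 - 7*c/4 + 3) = (c + 3/4)/(c^2 - 3*c - 4)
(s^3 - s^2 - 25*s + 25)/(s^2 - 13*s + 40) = (s^2 + 4*s - 5)/(s - 8)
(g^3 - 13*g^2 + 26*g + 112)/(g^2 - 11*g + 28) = (g^2 - 6*g - 16)/(g - 4)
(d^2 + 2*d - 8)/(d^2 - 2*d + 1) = (d^2 + 2*d - 8)/(d^2 - 2*d + 1)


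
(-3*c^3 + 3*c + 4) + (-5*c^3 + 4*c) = -8*c^3 + 7*c + 4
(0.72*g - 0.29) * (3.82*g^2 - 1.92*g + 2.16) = 2.7504*g^3 - 2.4902*g^2 + 2.112*g - 0.6264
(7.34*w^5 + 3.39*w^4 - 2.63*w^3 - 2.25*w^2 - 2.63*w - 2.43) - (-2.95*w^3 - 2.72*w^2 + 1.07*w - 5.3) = 7.34*w^5 + 3.39*w^4 + 0.32*w^3 + 0.47*w^2 - 3.7*w + 2.87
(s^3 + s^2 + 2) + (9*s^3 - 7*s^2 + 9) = 10*s^3 - 6*s^2 + 11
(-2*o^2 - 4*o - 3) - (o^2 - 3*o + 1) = -3*o^2 - o - 4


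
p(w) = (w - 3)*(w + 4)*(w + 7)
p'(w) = (w - 3)*(w + 4) + (w - 3)*(w + 7) + (w + 4)*(w + 7) = 3*w^2 + 16*w - 5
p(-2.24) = -43.90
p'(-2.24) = -25.79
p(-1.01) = -71.82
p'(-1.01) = -18.10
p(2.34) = -39.08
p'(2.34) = 48.87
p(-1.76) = -55.87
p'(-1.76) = -23.87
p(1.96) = -55.54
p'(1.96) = 37.88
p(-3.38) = -14.32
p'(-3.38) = -24.81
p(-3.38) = -14.32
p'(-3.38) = -24.81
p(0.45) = -84.54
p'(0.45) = 2.81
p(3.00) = 0.00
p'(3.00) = 70.00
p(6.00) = 390.00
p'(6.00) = 199.00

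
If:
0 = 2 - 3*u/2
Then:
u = 4/3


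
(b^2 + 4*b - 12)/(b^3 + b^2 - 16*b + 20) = (b + 6)/(b^2 + 3*b - 10)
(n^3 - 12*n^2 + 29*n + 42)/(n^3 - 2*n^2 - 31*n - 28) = (n - 6)/(n + 4)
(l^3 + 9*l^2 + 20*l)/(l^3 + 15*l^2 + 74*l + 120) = l/(l + 6)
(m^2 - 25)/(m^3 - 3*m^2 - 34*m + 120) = (m + 5)/(m^2 + 2*m - 24)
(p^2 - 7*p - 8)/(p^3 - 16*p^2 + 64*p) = (p + 1)/(p*(p - 8))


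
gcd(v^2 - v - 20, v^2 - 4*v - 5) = v - 5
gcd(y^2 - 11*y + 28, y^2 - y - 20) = 1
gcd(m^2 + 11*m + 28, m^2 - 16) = m + 4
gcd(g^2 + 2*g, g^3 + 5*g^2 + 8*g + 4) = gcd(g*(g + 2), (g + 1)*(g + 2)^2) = g + 2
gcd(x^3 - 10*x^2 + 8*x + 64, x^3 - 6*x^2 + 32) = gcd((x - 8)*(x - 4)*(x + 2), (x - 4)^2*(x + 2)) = x^2 - 2*x - 8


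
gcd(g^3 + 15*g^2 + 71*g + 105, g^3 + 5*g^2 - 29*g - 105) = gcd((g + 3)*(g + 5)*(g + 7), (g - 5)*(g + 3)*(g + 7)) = g^2 + 10*g + 21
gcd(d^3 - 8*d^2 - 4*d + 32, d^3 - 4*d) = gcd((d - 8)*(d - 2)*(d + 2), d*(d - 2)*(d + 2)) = d^2 - 4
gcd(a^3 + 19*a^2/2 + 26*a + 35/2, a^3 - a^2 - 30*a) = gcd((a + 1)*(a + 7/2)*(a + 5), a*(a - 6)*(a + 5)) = a + 5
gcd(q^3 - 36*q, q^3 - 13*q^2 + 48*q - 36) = q - 6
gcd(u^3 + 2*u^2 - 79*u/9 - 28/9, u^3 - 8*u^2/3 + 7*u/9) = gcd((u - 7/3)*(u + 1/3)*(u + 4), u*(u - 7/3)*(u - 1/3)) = u - 7/3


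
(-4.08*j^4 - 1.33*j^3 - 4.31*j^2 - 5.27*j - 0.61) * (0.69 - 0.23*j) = 0.9384*j^5 - 2.5093*j^4 + 0.0736*j^3 - 1.7618*j^2 - 3.496*j - 0.4209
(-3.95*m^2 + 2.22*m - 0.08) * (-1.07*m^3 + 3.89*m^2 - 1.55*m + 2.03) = 4.2265*m^5 - 17.7409*m^4 + 14.8439*m^3 - 11.7707*m^2 + 4.6306*m - 0.1624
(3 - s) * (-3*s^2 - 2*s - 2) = 3*s^3 - 7*s^2 - 4*s - 6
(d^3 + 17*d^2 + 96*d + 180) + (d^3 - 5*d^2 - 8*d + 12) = 2*d^3 + 12*d^2 + 88*d + 192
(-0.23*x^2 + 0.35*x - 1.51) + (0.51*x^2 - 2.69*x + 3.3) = 0.28*x^2 - 2.34*x + 1.79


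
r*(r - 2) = r^2 - 2*r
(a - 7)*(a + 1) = a^2 - 6*a - 7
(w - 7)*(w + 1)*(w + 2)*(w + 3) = w^4 - w^3 - 31*w^2 - 71*w - 42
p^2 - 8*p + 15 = (p - 5)*(p - 3)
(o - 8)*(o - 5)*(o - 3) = o^3 - 16*o^2 + 79*o - 120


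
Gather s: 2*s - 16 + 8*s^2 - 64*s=8*s^2 - 62*s - 16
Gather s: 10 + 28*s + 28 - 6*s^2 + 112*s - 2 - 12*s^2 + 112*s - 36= -18*s^2 + 252*s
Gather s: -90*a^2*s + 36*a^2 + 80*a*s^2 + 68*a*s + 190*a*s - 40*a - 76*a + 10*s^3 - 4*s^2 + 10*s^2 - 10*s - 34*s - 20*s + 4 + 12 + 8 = 36*a^2 - 116*a + 10*s^3 + s^2*(80*a + 6) + s*(-90*a^2 + 258*a - 64) + 24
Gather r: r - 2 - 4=r - 6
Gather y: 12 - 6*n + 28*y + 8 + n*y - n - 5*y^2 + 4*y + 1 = -7*n - 5*y^2 + y*(n + 32) + 21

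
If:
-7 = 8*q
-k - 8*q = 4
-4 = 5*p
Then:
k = 3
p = -4/5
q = -7/8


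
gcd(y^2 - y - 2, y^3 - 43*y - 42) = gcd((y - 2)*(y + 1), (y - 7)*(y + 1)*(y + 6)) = y + 1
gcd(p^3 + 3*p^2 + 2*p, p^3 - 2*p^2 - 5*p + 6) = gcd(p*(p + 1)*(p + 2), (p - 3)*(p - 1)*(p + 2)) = p + 2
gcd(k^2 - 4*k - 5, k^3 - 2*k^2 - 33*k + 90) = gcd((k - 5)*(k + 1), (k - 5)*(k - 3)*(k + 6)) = k - 5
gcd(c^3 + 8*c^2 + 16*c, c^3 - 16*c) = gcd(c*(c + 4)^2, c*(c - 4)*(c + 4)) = c^2 + 4*c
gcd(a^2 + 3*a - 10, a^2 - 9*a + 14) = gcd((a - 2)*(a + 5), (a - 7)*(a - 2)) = a - 2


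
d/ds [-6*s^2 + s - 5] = 1 - 12*s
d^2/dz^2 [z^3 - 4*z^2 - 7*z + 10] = 6*z - 8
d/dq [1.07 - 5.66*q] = -5.66000000000000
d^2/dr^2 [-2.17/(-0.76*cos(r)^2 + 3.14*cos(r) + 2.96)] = (5.013568*(1 - cos(r)^2)^2 - 15.535464*cos(r)^3 + 43.428644*cos(r)^2 + 10.90208*cos(r) - 57.567496)/(-0.76*cos(r)^2 + 3.14*cos(r) + 2.96)^3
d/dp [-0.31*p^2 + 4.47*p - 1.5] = 4.47 - 0.62*p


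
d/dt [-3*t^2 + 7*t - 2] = 7 - 6*t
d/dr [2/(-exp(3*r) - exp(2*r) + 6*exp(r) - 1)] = (6*exp(2*r) + 4*exp(r) - 12)*exp(r)/(exp(3*r) + exp(2*r) - 6*exp(r) + 1)^2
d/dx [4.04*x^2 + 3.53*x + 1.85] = 8.08*x + 3.53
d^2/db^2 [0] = 0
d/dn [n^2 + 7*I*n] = 2*n + 7*I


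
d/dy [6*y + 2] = 6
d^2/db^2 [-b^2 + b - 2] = -2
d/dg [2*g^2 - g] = 4*g - 1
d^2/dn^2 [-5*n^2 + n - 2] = -10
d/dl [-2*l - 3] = -2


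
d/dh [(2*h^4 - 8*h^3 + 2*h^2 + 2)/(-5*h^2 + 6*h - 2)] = 4*(-5*h^5 + 19*h^4 - 28*h^3 + 15*h^2 + 3*h - 3)/(25*h^4 - 60*h^3 + 56*h^2 - 24*h + 4)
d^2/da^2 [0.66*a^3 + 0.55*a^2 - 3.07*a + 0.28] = 3.96*a + 1.1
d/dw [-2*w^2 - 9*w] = -4*w - 9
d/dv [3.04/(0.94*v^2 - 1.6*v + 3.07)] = (4.864 - 5.7152*v)/(0.94*v^2 - 1.6*v + 3.07)^2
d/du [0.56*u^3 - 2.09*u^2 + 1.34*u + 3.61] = 1.68*u^2 - 4.18*u + 1.34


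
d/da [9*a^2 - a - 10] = 18*a - 1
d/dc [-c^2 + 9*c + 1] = 9 - 2*c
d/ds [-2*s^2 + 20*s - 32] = 20 - 4*s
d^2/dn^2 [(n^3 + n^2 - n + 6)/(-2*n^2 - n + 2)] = 2*(n^3 - 78*n^2 - 36*n - 32)/(8*n^6 + 12*n^5 - 18*n^4 - 23*n^3 + 18*n^2 + 12*n - 8)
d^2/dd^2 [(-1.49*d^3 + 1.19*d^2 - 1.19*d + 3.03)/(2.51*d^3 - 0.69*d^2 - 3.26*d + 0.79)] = (9.83317600000004*d^6 - 118.135158*d^5 + 335.315418*d^4 - 176.25355*d^3 - 84.8722679999999*d^2 - 4.62649800000001*d + 63.062468)/(15.813251*d^9 - 13.041207*d^8 - 58.029945*d^7 + 48.478692*d^6 + 67.160364*d^5 - 59.656299*d^4 - 19.284347*d^3 + 23.895525*d^2 - 6.103698*d + 0.493039)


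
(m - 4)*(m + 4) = m^2 - 16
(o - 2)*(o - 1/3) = o^2 - 7*o/3 + 2/3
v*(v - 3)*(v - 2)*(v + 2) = v^4 - 3*v^3 - 4*v^2 + 12*v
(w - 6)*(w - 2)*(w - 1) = w^3 - 9*w^2 + 20*w - 12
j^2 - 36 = (j - 6)*(j + 6)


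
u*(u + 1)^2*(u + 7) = u^4 + 9*u^3 + 15*u^2 + 7*u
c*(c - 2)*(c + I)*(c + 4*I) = c^4 - 2*c^3 + 5*I*c^3 - 4*c^2 - 10*I*c^2 + 8*c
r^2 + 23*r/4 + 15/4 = (r + 3/4)*(r + 5)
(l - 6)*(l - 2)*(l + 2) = l^3 - 6*l^2 - 4*l + 24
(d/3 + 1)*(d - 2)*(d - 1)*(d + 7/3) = d^4/3 + 7*d^3/9 - 7*d^2/3 - 31*d/9 + 14/3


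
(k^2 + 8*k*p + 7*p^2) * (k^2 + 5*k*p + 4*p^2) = k^4 + 13*k^3*p + 51*k^2*p^2 + 67*k*p^3 + 28*p^4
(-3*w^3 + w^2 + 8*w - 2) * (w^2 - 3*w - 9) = -3*w^5 + 10*w^4 + 32*w^3 - 35*w^2 - 66*w + 18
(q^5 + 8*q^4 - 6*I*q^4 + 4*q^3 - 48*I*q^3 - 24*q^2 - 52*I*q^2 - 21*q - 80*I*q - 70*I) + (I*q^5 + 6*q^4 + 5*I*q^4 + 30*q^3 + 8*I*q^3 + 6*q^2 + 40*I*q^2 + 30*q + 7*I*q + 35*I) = q^5 + I*q^5 + 14*q^4 - I*q^4 + 34*q^3 - 40*I*q^3 - 18*q^2 - 12*I*q^2 + 9*q - 73*I*q - 35*I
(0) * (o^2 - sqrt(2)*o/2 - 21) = 0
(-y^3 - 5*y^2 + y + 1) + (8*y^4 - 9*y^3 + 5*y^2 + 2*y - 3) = 8*y^4 - 10*y^3 + 3*y - 2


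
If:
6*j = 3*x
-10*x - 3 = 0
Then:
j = -3/20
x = -3/10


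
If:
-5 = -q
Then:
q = 5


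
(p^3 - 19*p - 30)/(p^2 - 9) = (p^2 - 3*p - 10)/(p - 3)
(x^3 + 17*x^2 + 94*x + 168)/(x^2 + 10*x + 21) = (x^2 + 10*x + 24)/(x + 3)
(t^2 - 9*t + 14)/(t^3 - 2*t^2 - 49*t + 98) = 1/(t + 7)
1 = 1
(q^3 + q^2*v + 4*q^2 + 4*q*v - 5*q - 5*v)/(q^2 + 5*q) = q + v - 1 - v/q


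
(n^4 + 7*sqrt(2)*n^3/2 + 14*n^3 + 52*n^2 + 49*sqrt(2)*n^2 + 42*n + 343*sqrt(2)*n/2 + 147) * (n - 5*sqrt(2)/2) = n^5 + sqrt(2)*n^4 + 14*n^4 + 14*sqrt(2)*n^3 + 69*n^3/2 - 203*n^2 + 83*sqrt(2)*n^2/2 - 1421*n/2 - 105*sqrt(2)*n - 735*sqrt(2)/2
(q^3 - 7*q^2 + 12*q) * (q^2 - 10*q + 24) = q^5 - 17*q^4 + 106*q^3 - 288*q^2 + 288*q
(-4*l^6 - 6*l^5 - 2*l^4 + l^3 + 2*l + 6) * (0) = 0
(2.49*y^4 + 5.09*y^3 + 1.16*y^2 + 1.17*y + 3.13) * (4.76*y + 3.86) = 11.8524*y^5 + 33.8398*y^4 + 25.169*y^3 + 10.0468*y^2 + 19.415*y + 12.0818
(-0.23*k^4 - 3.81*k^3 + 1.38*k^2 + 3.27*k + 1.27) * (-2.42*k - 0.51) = 0.5566*k^5 + 9.3375*k^4 - 1.3965*k^3 - 8.6172*k^2 - 4.7411*k - 0.6477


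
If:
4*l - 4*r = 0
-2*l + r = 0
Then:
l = 0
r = 0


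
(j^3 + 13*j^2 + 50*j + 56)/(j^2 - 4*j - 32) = (j^2 + 9*j + 14)/(j - 8)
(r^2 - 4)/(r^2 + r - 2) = (r - 2)/(r - 1)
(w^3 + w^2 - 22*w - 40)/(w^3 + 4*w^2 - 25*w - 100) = (w + 2)/(w + 5)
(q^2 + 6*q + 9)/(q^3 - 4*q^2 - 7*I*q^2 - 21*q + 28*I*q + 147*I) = (q + 3)/(q^2 - 7*q*(1 + I) + 49*I)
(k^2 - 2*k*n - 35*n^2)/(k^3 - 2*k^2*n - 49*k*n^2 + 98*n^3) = (k + 5*n)/(k^2 + 5*k*n - 14*n^2)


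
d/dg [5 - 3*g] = -3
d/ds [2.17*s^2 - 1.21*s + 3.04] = 4.34*s - 1.21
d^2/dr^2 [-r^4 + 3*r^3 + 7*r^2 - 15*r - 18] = -12*r^2 + 18*r + 14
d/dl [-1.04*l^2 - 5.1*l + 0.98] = -2.08*l - 5.1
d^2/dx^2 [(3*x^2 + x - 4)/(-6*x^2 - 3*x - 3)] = 4*(x^3 + 33*x^2 + 15*x - 3)/(3*(8*x^6 + 12*x^5 + 18*x^4 + 13*x^3 + 9*x^2 + 3*x + 1))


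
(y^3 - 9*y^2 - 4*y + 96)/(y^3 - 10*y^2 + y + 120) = (y - 4)/(y - 5)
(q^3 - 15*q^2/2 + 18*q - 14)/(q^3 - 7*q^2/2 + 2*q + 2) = (2*q - 7)/(2*q + 1)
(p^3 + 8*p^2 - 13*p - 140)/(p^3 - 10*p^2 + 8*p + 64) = (p^2 + 12*p + 35)/(p^2 - 6*p - 16)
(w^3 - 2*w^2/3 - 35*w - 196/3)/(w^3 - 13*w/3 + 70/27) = 9*(w^2 - 3*w - 28)/(9*w^2 - 21*w + 10)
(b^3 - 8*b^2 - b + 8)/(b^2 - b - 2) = (b^2 - 9*b + 8)/(b - 2)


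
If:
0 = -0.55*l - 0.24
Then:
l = -0.44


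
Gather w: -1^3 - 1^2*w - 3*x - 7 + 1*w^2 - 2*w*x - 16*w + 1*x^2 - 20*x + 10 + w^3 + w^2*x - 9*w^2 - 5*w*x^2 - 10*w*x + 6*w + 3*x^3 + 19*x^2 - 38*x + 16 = w^3 + w^2*(x - 8) + w*(-5*x^2 - 12*x - 11) + 3*x^3 + 20*x^2 - 61*x + 18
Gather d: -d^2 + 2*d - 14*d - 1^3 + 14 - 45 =-d^2 - 12*d - 32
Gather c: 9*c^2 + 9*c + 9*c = 9*c^2 + 18*c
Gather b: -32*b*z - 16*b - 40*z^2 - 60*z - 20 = b*(-32*z - 16) - 40*z^2 - 60*z - 20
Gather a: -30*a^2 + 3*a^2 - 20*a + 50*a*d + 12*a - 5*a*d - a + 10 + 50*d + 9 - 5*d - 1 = -27*a^2 + a*(45*d - 9) + 45*d + 18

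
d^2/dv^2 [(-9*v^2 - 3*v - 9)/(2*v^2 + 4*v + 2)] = 15*(v - 2)/(v^4 + 4*v^3 + 6*v^2 + 4*v + 1)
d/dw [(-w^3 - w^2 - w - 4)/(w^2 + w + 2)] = (-w^4 - 2*w^3 - 6*w^2 + 4*w + 2)/(w^4 + 2*w^3 + 5*w^2 + 4*w + 4)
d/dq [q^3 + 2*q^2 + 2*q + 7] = 3*q^2 + 4*q + 2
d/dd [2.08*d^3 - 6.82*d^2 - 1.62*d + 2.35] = 6.24*d^2 - 13.64*d - 1.62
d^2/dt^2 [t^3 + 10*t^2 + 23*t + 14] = 6*t + 20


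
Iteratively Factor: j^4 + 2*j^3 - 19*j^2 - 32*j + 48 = (j - 4)*(j^3 + 6*j^2 + 5*j - 12) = (j - 4)*(j - 1)*(j^2 + 7*j + 12) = (j - 4)*(j - 1)*(j + 3)*(j + 4)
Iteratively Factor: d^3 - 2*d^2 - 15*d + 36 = (d - 3)*(d^2 + d - 12) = (d - 3)*(d + 4)*(d - 3)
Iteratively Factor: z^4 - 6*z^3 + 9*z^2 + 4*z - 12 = (z - 2)*(z^3 - 4*z^2 + z + 6) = (z - 3)*(z - 2)*(z^2 - z - 2) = (z - 3)*(z - 2)*(z + 1)*(z - 2)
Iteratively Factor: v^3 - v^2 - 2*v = (v)*(v^2 - v - 2) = v*(v - 2)*(v + 1)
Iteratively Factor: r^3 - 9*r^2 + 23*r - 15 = (r - 1)*(r^2 - 8*r + 15) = (r - 3)*(r - 1)*(r - 5)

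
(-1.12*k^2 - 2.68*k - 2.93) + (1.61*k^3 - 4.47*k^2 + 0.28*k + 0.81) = 1.61*k^3 - 5.59*k^2 - 2.4*k - 2.12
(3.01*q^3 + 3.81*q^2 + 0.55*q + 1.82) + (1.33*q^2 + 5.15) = 3.01*q^3 + 5.14*q^2 + 0.55*q + 6.97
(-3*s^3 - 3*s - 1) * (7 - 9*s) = 27*s^4 - 21*s^3 + 27*s^2 - 12*s - 7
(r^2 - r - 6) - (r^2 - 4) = -r - 2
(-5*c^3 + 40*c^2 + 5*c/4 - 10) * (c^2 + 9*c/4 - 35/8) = -5*c^5 + 115*c^4/4 + 905*c^3/8 - 2915*c^2/16 - 895*c/32 + 175/4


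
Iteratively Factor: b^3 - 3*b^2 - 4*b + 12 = (b - 3)*(b^2 - 4) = (b - 3)*(b + 2)*(b - 2)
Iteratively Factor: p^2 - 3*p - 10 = (p - 5)*(p + 2)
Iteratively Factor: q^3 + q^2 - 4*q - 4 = (q + 2)*(q^2 - q - 2) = (q - 2)*(q + 2)*(q + 1)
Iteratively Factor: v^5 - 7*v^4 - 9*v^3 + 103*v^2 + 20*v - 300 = (v - 5)*(v^4 - 2*v^3 - 19*v^2 + 8*v + 60) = (v - 5)*(v - 2)*(v^3 - 19*v - 30) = (v - 5)*(v - 2)*(v + 3)*(v^2 - 3*v - 10) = (v - 5)^2*(v - 2)*(v + 3)*(v + 2)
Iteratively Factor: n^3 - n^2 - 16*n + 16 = (n + 4)*(n^2 - 5*n + 4) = (n - 1)*(n + 4)*(n - 4)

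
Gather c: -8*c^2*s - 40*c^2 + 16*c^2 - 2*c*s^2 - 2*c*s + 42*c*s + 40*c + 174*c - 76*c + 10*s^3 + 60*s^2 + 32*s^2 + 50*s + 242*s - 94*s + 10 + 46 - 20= c^2*(-8*s - 24) + c*(-2*s^2 + 40*s + 138) + 10*s^3 + 92*s^2 + 198*s + 36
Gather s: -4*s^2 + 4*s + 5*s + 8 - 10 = -4*s^2 + 9*s - 2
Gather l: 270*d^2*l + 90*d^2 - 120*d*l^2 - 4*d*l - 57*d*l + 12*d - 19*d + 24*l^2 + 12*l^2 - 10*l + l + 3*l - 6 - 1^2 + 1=90*d^2 - 7*d + l^2*(36 - 120*d) + l*(270*d^2 - 61*d - 6) - 6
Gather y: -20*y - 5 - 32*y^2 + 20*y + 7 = 2 - 32*y^2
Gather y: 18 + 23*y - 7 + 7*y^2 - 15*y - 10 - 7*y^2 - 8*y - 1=0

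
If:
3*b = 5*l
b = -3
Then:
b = -3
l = -9/5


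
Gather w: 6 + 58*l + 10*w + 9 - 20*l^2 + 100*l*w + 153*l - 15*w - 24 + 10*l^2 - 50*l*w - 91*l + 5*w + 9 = -10*l^2 + 50*l*w + 120*l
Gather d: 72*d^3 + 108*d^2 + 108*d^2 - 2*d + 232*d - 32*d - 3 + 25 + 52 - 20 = 72*d^3 + 216*d^2 + 198*d + 54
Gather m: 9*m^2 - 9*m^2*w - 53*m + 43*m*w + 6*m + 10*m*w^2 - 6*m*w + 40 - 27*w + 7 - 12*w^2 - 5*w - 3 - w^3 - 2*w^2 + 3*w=m^2*(9 - 9*w) + m*(10*w^2 + 37*w - 47) - w^3 - 14*w^2 - 29*w + 44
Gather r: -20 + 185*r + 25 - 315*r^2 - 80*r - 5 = -315*r^2 + 105*r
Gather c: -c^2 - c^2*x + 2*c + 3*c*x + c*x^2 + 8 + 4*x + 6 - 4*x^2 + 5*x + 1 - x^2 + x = c^2*(-x - 1) + c*(x^2 + 3*x + 2) - 5*x^2 + 10*x + 15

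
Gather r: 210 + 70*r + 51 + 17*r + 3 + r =88*r + 264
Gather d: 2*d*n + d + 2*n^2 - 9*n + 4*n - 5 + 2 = d*(2*n + 1) + 2*n^2 - 5*n - 3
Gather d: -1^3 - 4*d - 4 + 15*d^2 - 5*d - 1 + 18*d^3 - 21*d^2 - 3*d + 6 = 18*d^3 - 6*d^2 - 12*d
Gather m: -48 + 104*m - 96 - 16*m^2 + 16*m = -16*m^2 + 120*m - 144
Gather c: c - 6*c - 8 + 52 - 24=20 - 5*c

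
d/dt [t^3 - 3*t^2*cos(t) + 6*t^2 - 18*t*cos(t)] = 3*t^2*sin(t) + 3*t^2 + 18*t*sin(t) - 6*t*cos(t) + 12*t - 18*cos(t)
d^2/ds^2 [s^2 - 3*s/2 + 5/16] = 2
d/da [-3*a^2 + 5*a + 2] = 5 - 6*a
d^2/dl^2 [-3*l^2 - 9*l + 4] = -6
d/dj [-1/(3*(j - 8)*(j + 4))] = 2*(j - 2)/(3*(j - 8)^2*(j + 4)^2)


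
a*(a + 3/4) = a^2 + 3*a/4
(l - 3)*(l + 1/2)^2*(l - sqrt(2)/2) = l^4 - 2*l^3 - sqrt(2)*l^3/2 - 11*l^2/4 + sqrt(2)*l^2 - 3*l/4 + 11*sqrt(2)*l/8 + 3*sqrt(2)/8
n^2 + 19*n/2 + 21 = (n + 7/2)*(n + 6)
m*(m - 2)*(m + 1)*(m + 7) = m^4 + 6*m^3 - 9*m^2 - 14*m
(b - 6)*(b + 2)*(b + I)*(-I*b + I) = -I*b^4 + b^3 + 5*I*b^3 - 5*b^2 + 8*I*b^2 - 8*b - 12*I*b + 12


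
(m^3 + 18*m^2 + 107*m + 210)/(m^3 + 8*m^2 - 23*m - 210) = (m + 5)/(m - 5)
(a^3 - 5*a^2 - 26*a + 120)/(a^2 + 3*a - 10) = (a^2 - 10*a + 24)/(a - 2)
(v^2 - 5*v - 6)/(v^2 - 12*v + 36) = (v + 1)/(v - 6)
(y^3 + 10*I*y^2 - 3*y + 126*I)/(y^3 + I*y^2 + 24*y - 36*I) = (y + 7*I)/(y - 2*I)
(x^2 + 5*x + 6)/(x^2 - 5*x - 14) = (x + 3)/(x - 7)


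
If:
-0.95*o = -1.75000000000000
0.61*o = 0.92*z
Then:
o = 1.84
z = 1.22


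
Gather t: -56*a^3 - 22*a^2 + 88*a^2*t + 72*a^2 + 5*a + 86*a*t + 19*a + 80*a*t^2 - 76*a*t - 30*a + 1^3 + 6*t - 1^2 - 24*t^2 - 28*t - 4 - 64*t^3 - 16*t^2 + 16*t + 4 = -56*a^3 + 50*a^2 - 6*a - 64*t^3 + t^2*(80*a - 40) + t*(88*a^2 + 10*a - 6)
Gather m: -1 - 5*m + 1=-5*m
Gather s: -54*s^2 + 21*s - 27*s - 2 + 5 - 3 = -54*s^2 - 6*s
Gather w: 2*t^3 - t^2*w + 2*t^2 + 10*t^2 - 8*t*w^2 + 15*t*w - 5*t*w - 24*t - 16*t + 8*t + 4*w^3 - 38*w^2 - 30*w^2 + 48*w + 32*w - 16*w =2*t^3 + 12*t^2 - 32*t + 4*w^3 + w^2*(-8*t - 68) + w*(-t^2 + 10*t + 64)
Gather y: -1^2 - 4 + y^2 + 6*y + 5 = y^2 + 6*y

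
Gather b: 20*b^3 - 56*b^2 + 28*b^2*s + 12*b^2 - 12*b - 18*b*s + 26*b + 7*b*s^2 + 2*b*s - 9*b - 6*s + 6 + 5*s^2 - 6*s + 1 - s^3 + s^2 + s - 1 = 20*b^3 + b^2*(28*s - 44) + b*(7*s^2 - 16*s + 5) - s^3 + 6*s^2 - 11*s + 6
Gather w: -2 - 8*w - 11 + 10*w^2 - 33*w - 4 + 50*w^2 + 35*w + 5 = 60*w^2 - 6*w - 12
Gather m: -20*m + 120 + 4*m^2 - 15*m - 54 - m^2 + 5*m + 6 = 3*m^2 - 30*m + 72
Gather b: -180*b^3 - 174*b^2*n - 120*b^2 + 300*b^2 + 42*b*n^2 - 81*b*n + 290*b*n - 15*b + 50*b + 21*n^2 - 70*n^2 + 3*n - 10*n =-180*b^3 + b^2*(180 - 174*n) + b*(42*n^2 + 209*n + 35) - 49*n^2 - 7*n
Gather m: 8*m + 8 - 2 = 8*m + 6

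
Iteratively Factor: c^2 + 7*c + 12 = (c + 3)*(c + 4)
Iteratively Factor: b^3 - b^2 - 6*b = (b + 2)*(b^2 - 3*b) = b*(b + 2)*(b - 3)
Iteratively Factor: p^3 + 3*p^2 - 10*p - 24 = (p + 2)*(p^2 + p - 12) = (p - 3)*(p + 2)*(p + 4)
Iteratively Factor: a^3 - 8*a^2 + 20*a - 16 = (a - 4)*(a^2 - 4*a + 4) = (a - 4)*(a - 2)*(a - 2)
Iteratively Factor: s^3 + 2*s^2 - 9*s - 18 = (s + 2)*(s^2 - 9) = (s - 3)*(s + 2)*(s + 3)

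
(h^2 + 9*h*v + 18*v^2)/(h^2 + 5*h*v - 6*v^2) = (-h - 3*v)/(-h + v)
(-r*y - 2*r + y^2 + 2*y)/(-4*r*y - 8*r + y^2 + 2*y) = (-r + y)/(-4*r + y)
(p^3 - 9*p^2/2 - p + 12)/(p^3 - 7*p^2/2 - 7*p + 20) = (2*p + 3)/(2*p + 5)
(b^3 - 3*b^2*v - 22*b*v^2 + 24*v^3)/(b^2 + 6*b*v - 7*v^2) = (b^2 - 2*b*v - 24*v^2)/(b + 7*v)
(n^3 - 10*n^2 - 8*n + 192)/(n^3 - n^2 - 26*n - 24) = (n - 8)/(n + 1)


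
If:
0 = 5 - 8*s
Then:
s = 5/8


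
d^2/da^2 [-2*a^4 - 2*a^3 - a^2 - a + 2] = -24*a^2 - 12*a - 2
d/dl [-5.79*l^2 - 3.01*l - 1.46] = -11.58*l - 3.01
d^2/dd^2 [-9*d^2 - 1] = -18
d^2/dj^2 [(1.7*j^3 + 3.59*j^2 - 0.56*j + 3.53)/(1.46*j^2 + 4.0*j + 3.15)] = (-3.5527136788005e-15*j^5 - 5.55519200000009*j^3 + 74.604828*j^2 + 240.35334*j + 165.84661)/(3.112136*j^6 + 25.5792*j^5 + 90.22362*j^4 + 174.376*j^3 + 194.66055*j^2 + 119.07*j + 31.255875)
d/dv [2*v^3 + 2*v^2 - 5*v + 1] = 6*v^2 + 4*v - 5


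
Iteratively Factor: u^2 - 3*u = (u - 3)*(u)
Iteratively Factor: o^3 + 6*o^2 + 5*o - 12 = (o + 4)*(o^2 + 2*o - 3) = (o + 3)*(o + 4)*(o - 1)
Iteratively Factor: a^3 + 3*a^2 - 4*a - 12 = (a + 3)*(a^2 - 4) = (a + 2)*(a + 3)*(a - 2)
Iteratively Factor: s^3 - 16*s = (s)*(s^2 - 16) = s*(s - 4)*(s + 4)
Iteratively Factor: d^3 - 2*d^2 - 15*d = (d + 3)*(d^2 - 5*d) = d*(d + 3)*(d - 5)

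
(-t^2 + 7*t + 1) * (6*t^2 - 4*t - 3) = -6*t^4 + 46*t^3 - 19*t^2 - 25*t - 3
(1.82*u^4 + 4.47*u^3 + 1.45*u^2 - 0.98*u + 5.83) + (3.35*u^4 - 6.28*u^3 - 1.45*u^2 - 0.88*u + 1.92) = 5.17*u^4 - 1.81*u^3 - 1.86*u + 7.75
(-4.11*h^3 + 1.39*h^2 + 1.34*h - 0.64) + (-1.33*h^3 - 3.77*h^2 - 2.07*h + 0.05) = -5.44*h^3 - 2.38*h^2 - 0.73*h - 0.59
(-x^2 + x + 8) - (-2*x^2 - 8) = x^2 + x + 16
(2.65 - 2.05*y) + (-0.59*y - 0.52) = 2.13 - 2.64*y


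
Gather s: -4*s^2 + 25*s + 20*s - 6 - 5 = -4*s^2 + 45*s - 11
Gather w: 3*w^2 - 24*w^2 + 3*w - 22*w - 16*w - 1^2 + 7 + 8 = -21*w^2 - 35*w + 14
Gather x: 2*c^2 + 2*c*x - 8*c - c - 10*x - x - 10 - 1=2*c^2 - 9*c + x*(2*c - 11) - 11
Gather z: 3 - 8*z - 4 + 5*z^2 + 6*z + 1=5*z^2 - 2*z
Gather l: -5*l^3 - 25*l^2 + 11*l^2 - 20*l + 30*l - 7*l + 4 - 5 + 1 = -5*l^3 - 14*l^2 + 3*l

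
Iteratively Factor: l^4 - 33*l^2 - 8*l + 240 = (l - 3)*(l^3 + 3*l^2 - 24*l - 80) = (l - 3)*(l + 4)*(l^2 - l - 20) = (l - 3)*(l + 4)^2*(l - 5)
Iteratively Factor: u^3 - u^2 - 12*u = (u + 3)*(u^2 - 4*u) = u*(u + 3)*(u - 4)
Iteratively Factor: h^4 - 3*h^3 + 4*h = (h - 2)*(h^3 - h^2 - 2*h) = (h - 2)^2*(h^2 + h) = (h - 2)^2*(h + 1)*(h)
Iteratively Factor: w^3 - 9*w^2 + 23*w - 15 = (w - 1)*(w^2 - 8*w + 15) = (w - 3)*(w - 1)*(w - 5)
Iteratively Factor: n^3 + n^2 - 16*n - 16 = (n + 1)*(n^2 - 16) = (n - 4)*(n + 1)*(n + 4)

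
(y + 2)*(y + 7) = y^2 + 9*y + 14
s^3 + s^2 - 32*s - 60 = (s - 6)*(s + 2)*(s + 5)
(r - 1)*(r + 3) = r^2 + 2*r - 3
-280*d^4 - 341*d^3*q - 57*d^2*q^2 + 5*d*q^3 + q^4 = (-8*d + q)*(d + q)*(5*d + q)*(7*d + q)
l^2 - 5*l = l*(l - 5)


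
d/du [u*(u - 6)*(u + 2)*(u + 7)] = 4*u^3 + 9*u^2 - 80*u - 84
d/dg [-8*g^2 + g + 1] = 1 - 16*g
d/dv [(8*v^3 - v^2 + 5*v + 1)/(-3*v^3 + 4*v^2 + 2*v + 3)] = (29*v^4 + 62*v^3 + 59*v^2 - 14*v + 13)/(9*v^6 - 24*v^5 + 4*v^4 - 2*v^3 + 28*v^2 + 12*v + 9)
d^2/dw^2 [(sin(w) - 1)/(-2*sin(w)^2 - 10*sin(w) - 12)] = (sin(w)^5 - 9*sin(w)^4 - 53*sin(w)^3 - 25*sin(w)^2 + 132*sin(w) + 98)/(2*(sin(w)^2 + 5*sin(w) + 6)^3)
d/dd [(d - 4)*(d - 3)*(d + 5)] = 3*d^2 - 4*d - 23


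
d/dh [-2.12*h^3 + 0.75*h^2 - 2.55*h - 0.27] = -6.36*h^2 + 1.5*h - 2.55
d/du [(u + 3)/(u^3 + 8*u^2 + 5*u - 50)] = (-2*u^2 - 7*u - 13)/(u^5 + 11*u^4 + 19*u^3 - 115*u^2 - 200*u + 500)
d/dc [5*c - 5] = 5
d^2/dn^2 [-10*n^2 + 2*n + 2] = -20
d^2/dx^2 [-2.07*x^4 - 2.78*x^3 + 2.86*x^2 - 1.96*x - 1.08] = -24.84*x^2 - 16.68*x + 5.72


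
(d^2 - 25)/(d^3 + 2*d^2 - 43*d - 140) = (d - 5)/(d^2 - 3*d - 28)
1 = 1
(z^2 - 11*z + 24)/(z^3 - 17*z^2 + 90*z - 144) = 1/(z - 6)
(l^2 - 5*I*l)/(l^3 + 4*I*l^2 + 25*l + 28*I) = l*(l - 5*I)/(l^3 + 4*I*l^2 + 25*l + 28*I)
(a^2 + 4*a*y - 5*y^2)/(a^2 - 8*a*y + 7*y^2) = (-a - 5*y)/(-a + 7*y)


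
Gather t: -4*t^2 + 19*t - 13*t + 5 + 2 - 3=-4*t^2 + 6*t + 4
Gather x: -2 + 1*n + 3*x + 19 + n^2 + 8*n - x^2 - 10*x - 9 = n^2 + 9*n - x^2 - 7*x + 8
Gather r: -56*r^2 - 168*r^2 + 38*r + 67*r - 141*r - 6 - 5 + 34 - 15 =-224*r^2 - 36*r + 8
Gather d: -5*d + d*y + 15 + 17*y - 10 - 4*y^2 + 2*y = d*(y - 5) - 4*y^2 + 19*y + 5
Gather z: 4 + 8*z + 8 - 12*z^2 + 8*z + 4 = -12*z^2 + 16*z + 16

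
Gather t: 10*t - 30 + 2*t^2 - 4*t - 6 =2*t^2 + 6*t - 36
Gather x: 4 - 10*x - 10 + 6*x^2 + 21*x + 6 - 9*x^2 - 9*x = -3*x^2 + 2*x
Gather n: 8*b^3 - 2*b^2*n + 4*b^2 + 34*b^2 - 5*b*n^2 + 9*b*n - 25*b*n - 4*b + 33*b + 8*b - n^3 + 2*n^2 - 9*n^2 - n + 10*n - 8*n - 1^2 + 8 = 8*b^3 + 38*b^2 + 37*b - n^3 + n^2*(-5*b - 7) + n*(-2*b^2 - 16*b + 1) + 7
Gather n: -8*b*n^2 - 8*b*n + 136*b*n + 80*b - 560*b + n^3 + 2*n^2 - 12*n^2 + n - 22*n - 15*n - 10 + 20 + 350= -480*b + n^3 + n^2*(-8*b - 10) + n*(128*b - 36) + 360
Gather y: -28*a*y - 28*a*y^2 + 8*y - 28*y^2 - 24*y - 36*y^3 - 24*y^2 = -36*y^3 + y^2*(-28*a - 52) + y*(-28*a - 16)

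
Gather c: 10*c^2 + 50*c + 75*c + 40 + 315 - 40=10*c^2 + 125*c + 315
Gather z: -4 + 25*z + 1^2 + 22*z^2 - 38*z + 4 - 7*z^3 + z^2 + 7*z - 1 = -7*z^3 + 23*z^2 - 6*z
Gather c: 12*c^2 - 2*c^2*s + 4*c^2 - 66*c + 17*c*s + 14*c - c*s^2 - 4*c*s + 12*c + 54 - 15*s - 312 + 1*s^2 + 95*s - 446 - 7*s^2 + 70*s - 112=c^2*(16 - 2*s) + c*(-s^2 + 13*s - 40) - 6*s^2 + 150*s - 816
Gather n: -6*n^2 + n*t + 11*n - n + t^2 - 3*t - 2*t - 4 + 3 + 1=-6*n^2 + n*(t + 10) + t^2 - 5*t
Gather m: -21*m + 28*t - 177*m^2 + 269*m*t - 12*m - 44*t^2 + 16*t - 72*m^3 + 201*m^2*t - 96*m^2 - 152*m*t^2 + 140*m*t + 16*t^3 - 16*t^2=-72*m^3 + m^2*(201*t - 273) + m*(-152*t^2 + 409*t - 33) + 16*t^3 - 60*t^2 + 44*t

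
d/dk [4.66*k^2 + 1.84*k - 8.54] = 9.32*k + 1.84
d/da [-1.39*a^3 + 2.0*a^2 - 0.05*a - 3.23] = -4.17*a^2 + 4.0*a - 0.05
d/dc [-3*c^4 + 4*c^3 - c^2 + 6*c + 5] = -12*c^3 + 12*c^2 - 2*c + 6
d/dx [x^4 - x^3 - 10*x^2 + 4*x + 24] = 4*x^3 - 3*x^2 - 20*x + 4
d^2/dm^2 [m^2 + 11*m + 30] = 2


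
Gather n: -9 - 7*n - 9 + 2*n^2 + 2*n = 2*n^2 - 5*n - 18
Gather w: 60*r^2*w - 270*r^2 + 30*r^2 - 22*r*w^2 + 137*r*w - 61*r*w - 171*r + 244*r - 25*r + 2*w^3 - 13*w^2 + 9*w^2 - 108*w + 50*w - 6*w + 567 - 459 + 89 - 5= -240*r^2 + 48*r + 2*w^3 + w^2*(-22*r - 4) + w*(60*r^2 + 76*r - 64) + 192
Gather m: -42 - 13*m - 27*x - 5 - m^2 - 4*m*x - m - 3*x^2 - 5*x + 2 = -m^2 + m*(-4*x - 14) - 3*x^2 - 32*x - 45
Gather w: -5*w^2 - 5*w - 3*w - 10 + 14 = -5*w^2 - 8*w + 4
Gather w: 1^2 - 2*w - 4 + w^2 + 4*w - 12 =w^2 + 2*w - 15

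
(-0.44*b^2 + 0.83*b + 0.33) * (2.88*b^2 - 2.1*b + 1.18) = -1.2672*b^4 + 3.3144*b^3 - 1.3118*b^2 + 0.2864*b + 0.3894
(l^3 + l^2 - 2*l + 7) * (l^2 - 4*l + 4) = l^5 - 3*l^4 - 2*l^3 + 19*l^2 - 36*l + 28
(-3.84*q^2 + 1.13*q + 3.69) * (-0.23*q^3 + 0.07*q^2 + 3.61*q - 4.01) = 0.8832*q^5 - 0.5287*q^4 - 14.632*q^3 + 19.736*q^2 + 8.7896*q - 14.7969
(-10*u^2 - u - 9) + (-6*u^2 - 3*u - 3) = -16*u^2 - 4*u - 12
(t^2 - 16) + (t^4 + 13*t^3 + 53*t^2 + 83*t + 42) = t^4 + 13*t^3 + 54*t^2 + 83*t + 26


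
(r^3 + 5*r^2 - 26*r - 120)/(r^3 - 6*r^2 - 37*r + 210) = (r + 4)/(r - 7)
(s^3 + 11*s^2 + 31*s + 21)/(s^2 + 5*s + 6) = (s^2 + 8*s + 7)/(s + 2)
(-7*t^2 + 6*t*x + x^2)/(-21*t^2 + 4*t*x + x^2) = (-t + x)/(-3*t + x)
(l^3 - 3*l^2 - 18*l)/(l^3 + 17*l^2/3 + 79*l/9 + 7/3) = 9*l*(l - 6)/(9*l^2 + 24*l + 7)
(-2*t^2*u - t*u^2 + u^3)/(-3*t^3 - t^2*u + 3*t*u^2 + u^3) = u*(2*t - u)/(3*t^2 - 2*t*u - u^2)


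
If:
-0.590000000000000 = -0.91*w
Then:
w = 0.65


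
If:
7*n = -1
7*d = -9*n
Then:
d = 9/49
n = -1/7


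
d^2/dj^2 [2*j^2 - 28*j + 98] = 4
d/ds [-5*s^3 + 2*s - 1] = 2 - 15*s^2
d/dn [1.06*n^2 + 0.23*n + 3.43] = 2.12*n + 0.23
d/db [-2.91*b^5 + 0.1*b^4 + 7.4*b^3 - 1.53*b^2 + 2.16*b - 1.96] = -14.55*b^4 + 0.4*b^3 + 22.2*b^2 - 3.06*b + 2.16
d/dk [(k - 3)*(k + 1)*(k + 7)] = 3*k^2 + 10*k - 17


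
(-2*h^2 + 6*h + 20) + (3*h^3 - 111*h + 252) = 3*h^3 - 2*h^2 - 105*h + 272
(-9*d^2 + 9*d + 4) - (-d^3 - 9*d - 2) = d^3 - 9*d^2 + 18*d + 6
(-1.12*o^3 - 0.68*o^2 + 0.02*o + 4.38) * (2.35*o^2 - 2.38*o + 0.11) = -2.632*o^5 + 1.0676*o^4 + 1.5422*o^3 + 10.1706*o^2 - 10.4222*o + 0.4818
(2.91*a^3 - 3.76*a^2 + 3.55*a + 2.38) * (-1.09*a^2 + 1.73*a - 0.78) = -3.1719*a^5 + 9.1327*a^4 - 12.6441*a^3 + 6.4801*a^2 + 1.3484*a - 1.8564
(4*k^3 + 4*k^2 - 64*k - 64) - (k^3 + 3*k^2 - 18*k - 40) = 3*k^3 + k^2 - 46*k - 24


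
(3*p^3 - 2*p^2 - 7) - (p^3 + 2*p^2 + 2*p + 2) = 2*p^3 - 4*p^2 - 2*p - 9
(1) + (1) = 2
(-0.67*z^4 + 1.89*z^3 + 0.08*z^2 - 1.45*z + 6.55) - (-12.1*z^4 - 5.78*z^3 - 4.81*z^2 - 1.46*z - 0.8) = 11.43*z^4 + 7.67*z^3 + 4.89*z^2 + 0.01*z + 7.35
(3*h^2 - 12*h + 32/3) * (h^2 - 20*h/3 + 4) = 3*h^4 - 32*h^3 + 308*h^2/3 - 1072*h/9 + 128/3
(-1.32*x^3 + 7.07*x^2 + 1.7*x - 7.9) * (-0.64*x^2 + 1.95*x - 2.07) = 0.8448*x^5 - 7.0988*x^4 + 15.4309*x^3 - 6.2639*x^2 - 18.924*x + 16.353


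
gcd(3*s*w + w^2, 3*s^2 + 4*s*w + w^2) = 3*s + w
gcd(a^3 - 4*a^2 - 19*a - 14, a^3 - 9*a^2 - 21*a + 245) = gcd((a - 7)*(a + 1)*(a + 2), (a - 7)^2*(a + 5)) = a - 7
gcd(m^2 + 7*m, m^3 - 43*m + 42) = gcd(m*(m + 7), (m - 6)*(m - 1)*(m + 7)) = m + 7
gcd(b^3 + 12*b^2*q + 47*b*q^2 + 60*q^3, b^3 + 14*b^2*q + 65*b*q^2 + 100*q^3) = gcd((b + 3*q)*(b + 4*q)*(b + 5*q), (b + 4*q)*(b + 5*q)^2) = b^2 + 9*b*q + 20*q^2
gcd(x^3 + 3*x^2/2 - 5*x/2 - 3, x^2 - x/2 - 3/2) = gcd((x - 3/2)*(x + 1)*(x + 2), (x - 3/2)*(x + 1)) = x^2 - x/2 - 3/2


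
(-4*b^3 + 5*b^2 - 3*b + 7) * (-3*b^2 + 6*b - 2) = 12*b^5 - 39*b^4 + 47*b^3 - 49*b^2 + 48*b - 14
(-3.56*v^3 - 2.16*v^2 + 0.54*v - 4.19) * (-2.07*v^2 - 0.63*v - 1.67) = 7.3692*v^5 + 6.714*v^4 + 6.1882*v^3 + 11.9403*v^2 + 1.7379*v + 6.9973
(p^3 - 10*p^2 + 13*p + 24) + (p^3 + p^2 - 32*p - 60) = 2*p^3 - 9*p^2 - 19*p - 36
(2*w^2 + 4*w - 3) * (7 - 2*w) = -4*w^3 + 6*w^2 + 34*w - 21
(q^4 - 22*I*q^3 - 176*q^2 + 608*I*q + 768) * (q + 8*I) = q^5 - 14*I*q^4 - 800*I*q^2 - 4096*q + 6144*I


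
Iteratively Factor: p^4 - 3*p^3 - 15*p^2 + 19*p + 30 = (p - 2)*(p^3 - p^2 - 17*p - 15) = (p - 2)*(p + 3)*(p^2 - 4*p - 5) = (p - 5)*(p - 2)*(p + 3)*(p + 1)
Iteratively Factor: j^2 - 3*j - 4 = (j + 1)*(j - 4)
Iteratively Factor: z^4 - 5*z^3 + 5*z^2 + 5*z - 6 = (z + 1)*(z^3 - 6*z^2 + 11*z - 6) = (z - 1)*(z + 1)*(z^2 - 5*z + 6) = (z - 2)*(z - 1)*(z + 1)*(z - 3)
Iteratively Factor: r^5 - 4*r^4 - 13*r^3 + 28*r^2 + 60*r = (r + 2)*(r^4 - 6*r^3 - r^2 + 30*r) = (r - 3)*(r + 2)*(r^3 - 3*r^2 - 10*r) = r*(r - 3)*(r + 2)*(r^2 - 3*r - 10) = r*(r - 5)*(r - 3)*(r + 2)*(r + 2)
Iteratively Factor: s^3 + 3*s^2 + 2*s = (s)*(s^2 + 3*s + 2) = s*(s + 2)*(s + 1)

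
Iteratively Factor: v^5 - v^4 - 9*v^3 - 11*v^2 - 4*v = (v + 1)*(v^4 - 2*v^3 - 7*v^2 - 4*v) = (v - 4)*(v + 1)*(v^3 + 2*v^2 + v) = v*(v - 4)*(v + 1)*(v^2 + 2*v + 1) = v*(v - 4)*(v + 1)^2*(v + 1)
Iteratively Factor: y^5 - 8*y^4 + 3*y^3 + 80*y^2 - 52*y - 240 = (y - 5)*(y^4 - 3*y^3 - 12*y^2 + 20*y + 48) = (y - 5)*(y - 4)*(y^3 + y^2 - 8*y - 12) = (y - 5)*(y - 4)*(y + 2)*(y^2 - y - 6) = (y - 5)*(y - 4)*(y - 3)*(y + 2)*(y + 2)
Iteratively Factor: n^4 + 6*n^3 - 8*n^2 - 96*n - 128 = (n + 4)*(n^3 + 2*n^2 - 16*n - 32) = (n + 4)^2*(n^2 - 2*n - 8) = (n - 4)*(n + 4)^2*(n + 2)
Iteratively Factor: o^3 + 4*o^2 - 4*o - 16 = (o - 2)*(o^2 + 6*o + 8) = (o - 2)*(o + 4)*(o + 2)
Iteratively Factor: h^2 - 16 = (h - 4)*(h + 4)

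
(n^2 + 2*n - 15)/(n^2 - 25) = (n - 3)/(n - 5)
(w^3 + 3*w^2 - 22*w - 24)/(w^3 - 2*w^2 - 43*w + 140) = (w^2 + 7*w + 6)/(w^2 + 2*w - 35)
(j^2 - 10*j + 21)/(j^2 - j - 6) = (j - 7)/(j + 2)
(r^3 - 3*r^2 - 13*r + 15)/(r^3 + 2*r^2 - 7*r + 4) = (r^2 - 2*r - 15)/(r^2 + 3*r - 4)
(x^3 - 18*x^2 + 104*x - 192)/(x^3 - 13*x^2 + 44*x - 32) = (x - 6)/(x - 1)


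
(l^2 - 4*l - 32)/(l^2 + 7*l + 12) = (l - 8)/(l + 3)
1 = 1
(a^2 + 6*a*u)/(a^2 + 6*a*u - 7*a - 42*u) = a/(a - 7)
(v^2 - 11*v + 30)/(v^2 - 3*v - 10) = (v - 6)/(v + 2)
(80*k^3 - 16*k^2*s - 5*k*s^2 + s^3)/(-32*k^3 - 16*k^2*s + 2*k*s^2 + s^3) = (-5*k + s)/(2*k + s)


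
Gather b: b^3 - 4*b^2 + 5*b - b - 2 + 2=b^3 - 4*b^2 + 4*b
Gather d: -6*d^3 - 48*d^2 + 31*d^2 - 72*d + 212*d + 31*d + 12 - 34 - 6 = -6*d^3 - 17*d^2 + 171*d - 28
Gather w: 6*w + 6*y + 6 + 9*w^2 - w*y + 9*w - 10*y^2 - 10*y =9*w^2 + w*(15 - y) - 10*y^2 - 4*y + 6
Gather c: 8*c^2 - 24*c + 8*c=8*c^2 - 16*c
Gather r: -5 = -5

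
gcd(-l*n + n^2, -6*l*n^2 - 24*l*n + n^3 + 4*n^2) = n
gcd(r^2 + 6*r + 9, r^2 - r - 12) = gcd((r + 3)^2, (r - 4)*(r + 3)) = r + 3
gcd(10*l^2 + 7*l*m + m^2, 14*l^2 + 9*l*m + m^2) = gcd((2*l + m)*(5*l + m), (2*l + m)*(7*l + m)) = 2*l + m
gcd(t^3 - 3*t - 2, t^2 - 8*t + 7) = 1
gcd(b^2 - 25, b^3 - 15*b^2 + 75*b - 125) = b - 5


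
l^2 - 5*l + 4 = (l - 4)*(l - 1)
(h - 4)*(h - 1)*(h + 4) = h^3 - h^2 - 16*h + 16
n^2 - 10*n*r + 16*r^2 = (n - 8*r)*(n - 2*r)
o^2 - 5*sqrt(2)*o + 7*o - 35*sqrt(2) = (o + 7)*(o - 5*sqrt(2))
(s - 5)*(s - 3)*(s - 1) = s^3 - 9*s^2 + 23*s - 15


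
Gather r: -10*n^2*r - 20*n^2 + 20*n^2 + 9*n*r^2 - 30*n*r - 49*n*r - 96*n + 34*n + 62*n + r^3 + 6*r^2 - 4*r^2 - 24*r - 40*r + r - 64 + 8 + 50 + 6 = r^3 + r^2*(9*n + 2) + r*(-10*n^2 - 79*n - 63)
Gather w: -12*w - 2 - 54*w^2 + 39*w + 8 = -54*w^2 + 27*w + 6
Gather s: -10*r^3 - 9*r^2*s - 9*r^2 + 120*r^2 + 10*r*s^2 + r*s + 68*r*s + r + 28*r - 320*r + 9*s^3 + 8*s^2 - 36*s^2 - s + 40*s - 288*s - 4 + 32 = -10*r^3 + 111*r^2 - 291*r + 9*s^3 + s^2*(10*r - 28) + s*(-9*r^2 + 69*r - 249) + 28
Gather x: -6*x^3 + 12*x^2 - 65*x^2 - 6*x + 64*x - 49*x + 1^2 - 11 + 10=-6*x^3 - 53*x^2 + 9*x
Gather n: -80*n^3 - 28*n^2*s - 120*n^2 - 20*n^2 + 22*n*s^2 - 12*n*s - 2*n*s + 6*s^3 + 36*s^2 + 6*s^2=-80*n^3 + n^2*(-28*s - 140) + n*(22*s^2 - 14*s) + 6*s^3 + 42*s^2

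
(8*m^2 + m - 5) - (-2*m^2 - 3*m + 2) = 10*m^2 + 4*m - 7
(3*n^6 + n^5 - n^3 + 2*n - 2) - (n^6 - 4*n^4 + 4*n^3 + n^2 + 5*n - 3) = 2*n^6 + n^5 + 4*n^4 - 5*n^3 - n^2 - 3*n + 1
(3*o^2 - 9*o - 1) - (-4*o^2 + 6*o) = 7*o^2 - 15*o - 1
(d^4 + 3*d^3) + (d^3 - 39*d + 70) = d^4 + 4*d^3 - 39*d + 70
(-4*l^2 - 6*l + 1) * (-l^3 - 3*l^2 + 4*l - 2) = 4*l^5 + 18*l^4 + l^3 - 19*l^2 + 16*l - 2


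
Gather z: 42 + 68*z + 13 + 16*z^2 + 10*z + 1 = 16*z^2 + 78*z + 56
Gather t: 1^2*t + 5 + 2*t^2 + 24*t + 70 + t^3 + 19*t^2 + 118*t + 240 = t^3 + 21*t^2 + 143*t + 315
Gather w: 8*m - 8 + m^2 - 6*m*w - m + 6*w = m^2 + 7*m + w*(6 - 6*m) - 8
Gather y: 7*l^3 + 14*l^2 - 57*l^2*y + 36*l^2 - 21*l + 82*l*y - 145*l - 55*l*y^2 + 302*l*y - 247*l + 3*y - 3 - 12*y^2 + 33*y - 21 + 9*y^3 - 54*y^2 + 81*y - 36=7*l^3 + 50*l^2 - 413*l + 9*y^3 + y^2*(-55*l - 66) + y*(-57*l^2 + 384*l + 117) - 60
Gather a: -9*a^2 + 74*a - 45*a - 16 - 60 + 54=-9*a^2 + 29*a - 22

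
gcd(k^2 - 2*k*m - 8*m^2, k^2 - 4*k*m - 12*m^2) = k + 2*m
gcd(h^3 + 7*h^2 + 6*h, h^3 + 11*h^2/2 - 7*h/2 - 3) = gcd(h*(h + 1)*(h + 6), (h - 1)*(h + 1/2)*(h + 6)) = h + 6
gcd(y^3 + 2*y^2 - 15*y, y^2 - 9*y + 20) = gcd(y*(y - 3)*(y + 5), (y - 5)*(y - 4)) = 1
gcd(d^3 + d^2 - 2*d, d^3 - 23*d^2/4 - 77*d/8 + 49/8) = 1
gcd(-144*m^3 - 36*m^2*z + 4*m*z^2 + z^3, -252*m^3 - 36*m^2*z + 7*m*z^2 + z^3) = -36*m^2 + z^2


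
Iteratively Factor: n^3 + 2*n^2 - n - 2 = (n + 2)*(n^2 - 1) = (n - 1)*(n + 2)*(n + 1)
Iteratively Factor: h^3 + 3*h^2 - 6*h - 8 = (h + 1)*(h^2 + 2*h - 8) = (h + 1)*(h + 4)*(h - 2)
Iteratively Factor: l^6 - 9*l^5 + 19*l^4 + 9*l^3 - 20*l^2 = (l - 4)*(l^5 - 5*l^4 - l^3 + 5*l^2) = (l - 5)*(l - 4)*(l^4 - l^2) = (l - 5)*(l - 4)*(l + 1)*(l^3 - l^2) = l*(l - 5)*(l - 4)*(l + 1)*(l^2 - l) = l^2*(l - 5)*(l - 4)*(l + 1)*(l - 1)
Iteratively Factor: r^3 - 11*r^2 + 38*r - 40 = (r - 5)*(r^2 - 6*r + 8) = (r - 5)*(r - 4)*(r - 2)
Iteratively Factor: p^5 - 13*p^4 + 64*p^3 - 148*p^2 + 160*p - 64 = (p - 2)*(p^4 - 11*p^3 + 42*p^2 - 64*p + 32) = (p - 4)*(p - 2)*(p^3 - 7*p^2 + 14*p - 8) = (p - 4)*(p - 2)*(p - 1)*(p^2 - 6*p + 8) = (p - 4)^2*(p - 2)*(p - 1)*(p - 2)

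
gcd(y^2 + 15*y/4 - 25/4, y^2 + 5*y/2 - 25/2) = y + 5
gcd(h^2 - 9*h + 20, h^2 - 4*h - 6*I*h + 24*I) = h - 4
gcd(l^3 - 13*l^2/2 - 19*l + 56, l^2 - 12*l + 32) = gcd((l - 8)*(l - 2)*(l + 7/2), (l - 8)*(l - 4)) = l - 8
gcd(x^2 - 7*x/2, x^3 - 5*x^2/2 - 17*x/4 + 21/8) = x - 7/2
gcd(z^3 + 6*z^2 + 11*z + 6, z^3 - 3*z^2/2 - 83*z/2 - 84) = z + 3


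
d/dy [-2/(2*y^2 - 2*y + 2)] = (2*y - 1)/(y^2 - y + 1)^2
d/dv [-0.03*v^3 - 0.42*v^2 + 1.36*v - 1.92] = -0.09*v^2 - 0.84*v + 1.36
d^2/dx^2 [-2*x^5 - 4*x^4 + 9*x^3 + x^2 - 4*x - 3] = -40*x^3 - 48*x^2 + 54*x + 2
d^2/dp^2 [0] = 0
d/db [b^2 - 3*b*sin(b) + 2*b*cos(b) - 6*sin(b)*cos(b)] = -2*b*sin(b) - 3*b*cos(b) + 2*b - 3*sin(b) + 2*cos(b) - 6*cos(2*b)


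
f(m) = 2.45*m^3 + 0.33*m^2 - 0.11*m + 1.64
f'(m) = 7.35*m^2 + 0.66*m - 0.11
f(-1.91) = -14.02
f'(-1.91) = 25.44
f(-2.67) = -42.35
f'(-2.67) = 50.53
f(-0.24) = 1.65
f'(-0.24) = 0.15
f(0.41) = 1.82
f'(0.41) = 1.40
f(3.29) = 92.10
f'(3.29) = 81.62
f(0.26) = 1.68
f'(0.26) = 0.56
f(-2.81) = -49.81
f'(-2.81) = 56.07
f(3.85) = 145.92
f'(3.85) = 111.38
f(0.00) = 1.64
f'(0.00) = -0.11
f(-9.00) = -1756.69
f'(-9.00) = 589.30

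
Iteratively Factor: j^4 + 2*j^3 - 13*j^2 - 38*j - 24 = (j + 1)*(j^3 + j^2 - 14*j - 24) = (j - 4)*(j + 1)*(j^2 + 5*j + 6) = (j - 4)*(j + 1)*(j + 3)*(j + 2)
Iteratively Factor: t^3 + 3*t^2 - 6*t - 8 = (t + 4)*(t^2 - t - 2) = (t + 1)*(t + 4)*(t - 2)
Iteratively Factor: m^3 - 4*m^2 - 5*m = (m - 5)*(m^2 + m) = m*(m - 5)*(m + 1)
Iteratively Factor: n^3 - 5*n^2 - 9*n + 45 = (n - 3)*(n^2 - 2*n - 15) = (n - 5)*(n - 3)*(n + 3)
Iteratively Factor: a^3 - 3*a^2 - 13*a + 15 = (a - 1)*(a^2 - 2*a - 15) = (a - 5)*(a - 1)*(a + 3)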